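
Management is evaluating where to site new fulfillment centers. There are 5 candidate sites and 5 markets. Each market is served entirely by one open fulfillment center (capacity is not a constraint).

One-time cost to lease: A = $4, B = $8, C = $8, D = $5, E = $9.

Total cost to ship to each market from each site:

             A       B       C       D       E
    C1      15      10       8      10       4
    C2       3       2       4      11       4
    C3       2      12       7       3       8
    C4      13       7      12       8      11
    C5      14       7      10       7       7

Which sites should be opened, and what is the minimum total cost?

For any fixed open set, each market goes to its cheapest open site; total = fixed + service.
{A, D}: C1→D 10, C2→A 3, C3→A 2, C4→D 8, C5→D 7. Service 30; fixed 9; total 39.
{A, B}: service 28 + fixed 12 = 40
{A, E}: service 27 + fixed 13 = 40
{A, B, C, D, E}: C1→E 4, C2→B 2, C3→A 2, C4→B 7, C5→B 7. Service 22; fixed 34; total 56.
No other subset beats 39.

Open A and D; minimum total cost 39.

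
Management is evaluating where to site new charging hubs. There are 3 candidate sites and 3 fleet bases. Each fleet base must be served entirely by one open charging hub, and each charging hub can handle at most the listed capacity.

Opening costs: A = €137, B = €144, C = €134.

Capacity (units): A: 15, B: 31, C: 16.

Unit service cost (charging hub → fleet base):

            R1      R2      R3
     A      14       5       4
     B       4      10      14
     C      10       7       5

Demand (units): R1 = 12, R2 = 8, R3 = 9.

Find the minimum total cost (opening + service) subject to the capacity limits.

Minimum total cost: 398

Open {B}: R1→B 4·12=48, R2→B 10·8=80, R3→B 14·9=126.
Loads: B carries 29/31. Service 254; fixed 144; total 398.
Next best feasible plan costs 445.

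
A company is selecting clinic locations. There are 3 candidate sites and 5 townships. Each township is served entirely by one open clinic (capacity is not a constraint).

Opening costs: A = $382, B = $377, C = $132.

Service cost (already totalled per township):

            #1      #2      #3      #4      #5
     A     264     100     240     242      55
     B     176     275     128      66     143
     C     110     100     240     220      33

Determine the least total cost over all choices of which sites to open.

Minimum total cost: 835

For any fixed open set, each township goes to its cheapest open site; total = fixed + service.
{C}: #1→C 110, #2→C 100, #3→C 240, #4→C 220, #5→C 33. Service 703; fixed 132; total 835.
{B, C}: service 437 + fixed 509 = 946
{B}: service 788 + fixed 377 = 1165
{A, B, C}: service 437 + fixed 891 = 1328
(All 7 nonempty subsets were checked; C only is lowest.)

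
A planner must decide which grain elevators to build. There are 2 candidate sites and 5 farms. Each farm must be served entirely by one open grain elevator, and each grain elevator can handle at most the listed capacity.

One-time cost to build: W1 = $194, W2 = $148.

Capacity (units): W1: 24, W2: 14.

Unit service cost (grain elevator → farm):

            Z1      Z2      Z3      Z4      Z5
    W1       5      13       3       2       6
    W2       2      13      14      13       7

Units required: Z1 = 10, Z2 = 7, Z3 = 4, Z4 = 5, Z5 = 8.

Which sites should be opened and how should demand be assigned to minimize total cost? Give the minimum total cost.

Minimum total cost: 523

Open {W1, W2}: Z1→W2 2·10=20, Z2→W1 13·7=91, Z3→W1 3·4=12, Z4→W1 2·5=10, Z5→W1 6·8=48.
Loads: W1 carries 24/24, W2 carries 10/14. Service 181; fixed 342; total 523.
Next best feasible plan costs 567.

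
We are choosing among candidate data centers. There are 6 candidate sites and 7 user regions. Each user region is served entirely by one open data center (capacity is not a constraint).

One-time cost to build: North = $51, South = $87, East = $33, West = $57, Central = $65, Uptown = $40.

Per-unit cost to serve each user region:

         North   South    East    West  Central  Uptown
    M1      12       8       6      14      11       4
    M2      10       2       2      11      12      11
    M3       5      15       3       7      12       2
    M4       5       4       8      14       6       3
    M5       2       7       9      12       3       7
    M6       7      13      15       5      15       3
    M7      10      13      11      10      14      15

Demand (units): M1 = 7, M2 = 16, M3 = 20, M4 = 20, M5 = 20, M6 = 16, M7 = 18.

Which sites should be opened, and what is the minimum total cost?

Open North, East and Uptown; minimum total cost 552.

For any fixed open set, each user region goes to its cheapest open site; total = fixed + service.
{North, East, Uptown}: M1→Uptown 4·7=28, M2→East 2·16=32, M3→Uptown 2·20=40, M4→Uptown 3·20=60, M5→North 2·20=40, M6→Uptown 3·16=48, M7→North 10·18=180. Service 428; fixed 124; total 552.
{East, Central, Uptown}: service 466 + fixed 138 = 604
{North, South, Uptown}: M1→Uptown 4·7=28, M2→South 2·16=32, M3→Uptown 2·20=40, M4→Uptown 3·20=60, M5→North 2·20=40, M6→Uptown 3·16=48, M7→North 10·18=180. Service 428; fixed 178; total 606.
{North, South, East, West, Central, Uptown}: service 428 + fixed 333 = 761
No other subset beats 552.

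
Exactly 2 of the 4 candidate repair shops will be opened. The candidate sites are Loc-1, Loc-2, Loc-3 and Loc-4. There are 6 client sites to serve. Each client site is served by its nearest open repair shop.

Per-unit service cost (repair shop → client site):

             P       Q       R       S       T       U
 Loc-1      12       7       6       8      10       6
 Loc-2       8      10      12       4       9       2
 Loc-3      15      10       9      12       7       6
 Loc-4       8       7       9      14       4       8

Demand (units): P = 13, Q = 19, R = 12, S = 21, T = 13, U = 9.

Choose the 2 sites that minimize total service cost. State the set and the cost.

With exactly 2 open, each client site uses its cheapest among the chosen.
{Loc-2, Loc-4}: P→Loc-2 8·13=104, Q→Loc-4 7·19=133, R→Loc-4 9·12=108, S→Loc-2 4·21=84, T→Loc-4 4·13=52, U→Loc-2 2·9=18. Service cost 499.
{Loc-1, Loc-2}: service cost 528
{Loc-1, Loc-4}: service cost 583
Among all 6 size-2 choices, {Loc-2, Loc-4} is lowest.

Choose Loc-2 and Loc-4; total service cost 499.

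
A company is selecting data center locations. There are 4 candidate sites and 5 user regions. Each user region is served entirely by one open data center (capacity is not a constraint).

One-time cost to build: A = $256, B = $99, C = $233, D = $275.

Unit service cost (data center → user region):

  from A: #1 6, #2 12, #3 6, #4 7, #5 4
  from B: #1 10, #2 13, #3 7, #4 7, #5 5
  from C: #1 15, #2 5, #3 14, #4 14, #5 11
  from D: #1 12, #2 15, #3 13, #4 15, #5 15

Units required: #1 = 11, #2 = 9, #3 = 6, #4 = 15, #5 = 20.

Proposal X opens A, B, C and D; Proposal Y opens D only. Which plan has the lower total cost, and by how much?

Proposal X: {A, B, C, D}: #1→A 6·11=66, #2→C 5·9=45, #3→A 6·6=36, #4→A 7·15=105, #5→A 4·20=80. Service 332; fixed 863; total 1195.
Proposal Y: {D}: #1→D 12·11=132, #2→D 15·9=135, #3→D 13·6=78, #4→D 15·15=225, #5→D 15·20=300. Service 870; fixed 275; total 1145.
Difference: |1195 − 1145| = 50.

Proposal Y is cheaper by 50.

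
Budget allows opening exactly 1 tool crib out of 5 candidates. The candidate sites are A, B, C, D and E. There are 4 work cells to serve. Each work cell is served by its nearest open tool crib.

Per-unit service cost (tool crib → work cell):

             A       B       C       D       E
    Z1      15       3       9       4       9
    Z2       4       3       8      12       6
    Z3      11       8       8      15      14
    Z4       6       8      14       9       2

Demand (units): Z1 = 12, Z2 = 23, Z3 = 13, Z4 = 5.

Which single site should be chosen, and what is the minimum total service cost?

With exactly 1 open, each work cell uses its cheapest among the chosen.
{B}: Z1→B 3·12=36, Z2→B 3·23=69, Z3→B 8·13=104, Z4→B 8·5=40. Service cost 249.
{E}: service cost 438
{A}: service cost 445
Among all 5 size-1 choices, {B} is lowest.

Choose B only; total service cost 249.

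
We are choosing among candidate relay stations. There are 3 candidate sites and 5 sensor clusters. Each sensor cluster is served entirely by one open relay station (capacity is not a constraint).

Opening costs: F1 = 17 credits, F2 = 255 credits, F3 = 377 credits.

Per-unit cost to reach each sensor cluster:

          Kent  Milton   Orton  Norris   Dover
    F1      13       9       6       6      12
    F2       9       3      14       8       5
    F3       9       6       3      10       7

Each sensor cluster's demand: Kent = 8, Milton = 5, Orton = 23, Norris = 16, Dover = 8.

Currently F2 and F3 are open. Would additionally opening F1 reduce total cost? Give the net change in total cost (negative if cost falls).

Yes — net change −15 (cost falls by 15).

Current service cost with {F2, F3}: 324.
Adding F1: each sensor cluster re-picks its cheapest; new service cost 292, saving 32.
Extra fixed cost: 17. Net change = 17 − 32 = -15.
(Totals: 956 → 941.)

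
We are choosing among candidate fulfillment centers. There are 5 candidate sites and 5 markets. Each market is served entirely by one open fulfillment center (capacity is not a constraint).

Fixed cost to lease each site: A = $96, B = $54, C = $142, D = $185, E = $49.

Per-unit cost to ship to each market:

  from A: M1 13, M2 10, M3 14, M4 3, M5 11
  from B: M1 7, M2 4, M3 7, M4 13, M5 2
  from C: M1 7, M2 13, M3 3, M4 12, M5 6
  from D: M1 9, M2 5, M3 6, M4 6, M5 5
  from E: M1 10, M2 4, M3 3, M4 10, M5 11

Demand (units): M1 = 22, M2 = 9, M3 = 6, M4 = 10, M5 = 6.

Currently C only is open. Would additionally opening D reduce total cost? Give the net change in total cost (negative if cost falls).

No — net change +47 (cost rises by 47).

Current service cost with {C}: 445.
Adding D: each market re-picks its cheapest; new service cost 307, saving 138.
Extra fixed cost: 185. Net change = 185 − 138 = 47.
(Totals: 587 → 634.)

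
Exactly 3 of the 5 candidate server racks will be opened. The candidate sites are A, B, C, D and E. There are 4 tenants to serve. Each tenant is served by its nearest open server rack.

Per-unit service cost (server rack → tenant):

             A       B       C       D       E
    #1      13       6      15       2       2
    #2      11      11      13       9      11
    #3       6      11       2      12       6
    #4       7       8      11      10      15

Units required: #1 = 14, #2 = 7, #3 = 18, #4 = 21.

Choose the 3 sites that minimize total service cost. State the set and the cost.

With exactly 3 open, each tenant uses its cheapest among the chosen.
{A, C, D}: #1→D 2·14=28, #2→D 9·7=63, #3→C 2·18=36, #4→A 7·21=147. Service cost 274.
{A, C, E}: service cost 288
{B, C, D}: service cost 295
Among all 10 size-3 choices, {A, C, D} is lowest.

Choose A, C and D; total service cost 274.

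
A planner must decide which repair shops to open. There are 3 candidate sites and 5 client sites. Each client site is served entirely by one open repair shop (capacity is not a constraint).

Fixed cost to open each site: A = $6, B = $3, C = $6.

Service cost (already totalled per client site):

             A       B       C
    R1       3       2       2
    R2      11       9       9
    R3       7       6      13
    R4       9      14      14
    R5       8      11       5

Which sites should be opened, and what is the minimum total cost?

Open A and B; minimum total cost 43.

For any fixed open set, each client site goes to its cheapest open site; total = fixed + service.
{A, B}: R1→B 2, R2→B 9, R3→B 6, R4→A 9, R5→A 8. Service 34; fixed 9; total 43.
{A}: service 38 + fixed 6 = 44
{A, C}: service 32 + fixed 12 = 44
{A, B, C}: service 31 + fixed 15 = 46
No other subset beats 43.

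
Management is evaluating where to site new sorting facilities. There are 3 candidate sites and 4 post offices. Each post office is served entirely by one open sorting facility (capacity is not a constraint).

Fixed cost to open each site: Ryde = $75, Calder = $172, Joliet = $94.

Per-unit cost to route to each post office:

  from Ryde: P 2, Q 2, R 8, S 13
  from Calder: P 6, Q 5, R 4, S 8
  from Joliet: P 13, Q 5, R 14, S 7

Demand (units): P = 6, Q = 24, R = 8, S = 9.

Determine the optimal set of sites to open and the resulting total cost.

For any fixed open set, each post office goes to its cheapest open site; total = fixed + service.
{Ryde}: P→Ryde 2·6=12, Q→Ryde 2·24=48, R→Ryde 8·8=64, S→Ryde 13·9=117. Service 241; fixed 75; total 316.
{Ryde, Joliet}: service 187 + fixed 169 = 356
{Ryde, Calder}: service 164 + fixed 247 = 411
{Ryde, Calder, Joliet}: P→Ryde 2·6=12, Q→Ryde 2·24=48, R→Calder 4·8=32, S→Joliet 7·9=63. Service 155; fixed 341; total 496.
No other subset beats 316.

Open Ryde only; minimum total cost 316.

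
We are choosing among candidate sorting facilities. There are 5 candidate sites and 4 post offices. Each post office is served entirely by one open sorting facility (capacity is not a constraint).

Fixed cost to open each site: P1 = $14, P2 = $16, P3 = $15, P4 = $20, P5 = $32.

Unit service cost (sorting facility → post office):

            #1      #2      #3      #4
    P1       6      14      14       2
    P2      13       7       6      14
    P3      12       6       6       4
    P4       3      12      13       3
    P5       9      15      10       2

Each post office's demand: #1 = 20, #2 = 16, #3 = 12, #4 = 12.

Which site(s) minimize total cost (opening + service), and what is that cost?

Open P3 and P4; minimum total cost 299.

For any fixed open set, each post office goes to its cheapest open site; total = fixed + service.
{P3, P4}: #1→P4 3·20=60, #2→P3 6·16=96, #3→P3 6·12=72, #4→P4 3·12=36. Service 264; fixed 35; total 299.
{P1, P3, P4}: #1→P4 3·20=60, #2→P3 6·16=96, #3→P3 6·12=72, #4→P1 2·12=24. Service 252; fixed 49; total 301.
{P2, P3, P4}: service 264 + fixed 51 = 315
{P1, P2, P3, P4, P5}: service 252 + fixed 97 = 349
No other subset beats 299.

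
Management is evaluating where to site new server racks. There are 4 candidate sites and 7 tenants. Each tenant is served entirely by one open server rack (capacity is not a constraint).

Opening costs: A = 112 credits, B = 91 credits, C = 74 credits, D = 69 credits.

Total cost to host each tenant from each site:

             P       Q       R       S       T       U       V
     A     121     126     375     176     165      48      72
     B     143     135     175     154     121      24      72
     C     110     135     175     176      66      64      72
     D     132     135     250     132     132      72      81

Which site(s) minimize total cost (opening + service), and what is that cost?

Open C only; minimum total cost 872.

For any fixed open set, each tenant goes to its cheapest open site; total = fixed + service.
{C}: P→C 110, Q→C 135, R→C 175, S→C 176, T→C 66, U→C 64, V→C 72. Service 798; fixed 74; total 872.
{C, D}: service 754 + fixed 143 = 897
{B, C}: P→C 110, Q→B 135, R→B 175, S→B 154, T→C 66, U→B 24, V→B 72. Service 736; fixed 165; total 901.
{A, B, C, D}: service 705 + fixed 346 = 1051
No other subset beats 872.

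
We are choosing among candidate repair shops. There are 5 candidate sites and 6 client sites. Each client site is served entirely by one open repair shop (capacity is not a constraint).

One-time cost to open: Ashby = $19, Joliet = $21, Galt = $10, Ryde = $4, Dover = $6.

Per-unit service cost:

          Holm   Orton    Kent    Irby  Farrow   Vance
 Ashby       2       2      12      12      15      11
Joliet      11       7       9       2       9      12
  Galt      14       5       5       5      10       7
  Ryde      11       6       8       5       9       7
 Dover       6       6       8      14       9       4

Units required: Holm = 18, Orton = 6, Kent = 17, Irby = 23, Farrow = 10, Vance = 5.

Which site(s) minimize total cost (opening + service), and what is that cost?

Open Ashby, Joliet, Galt and Dover; minimum total cost 345.

For any fixed open set, each client site goes to its cheapest open site; total = fixed + service.
{Ashby, Joliet, Galt, Dover}: Holm→Ashby 2·18=36, Orton→Ashby 2·6=12, Kent→Galt 5·17=85, Irby→Joliet 2·23=46, Farrow→Joliet 9·10=90, Vance→Dover 4·5=20. Service 289; fixed 56; total 345.
{Ashby, Joliet, Galt, Ryde, Dover}: service 289 + fixed 60 = 349
{Ashby, Joliet, Galt}: service 304 + fixed 50 = 354
{Ryde}: service 610 + fixed 4 = 614
No other subset beats 345.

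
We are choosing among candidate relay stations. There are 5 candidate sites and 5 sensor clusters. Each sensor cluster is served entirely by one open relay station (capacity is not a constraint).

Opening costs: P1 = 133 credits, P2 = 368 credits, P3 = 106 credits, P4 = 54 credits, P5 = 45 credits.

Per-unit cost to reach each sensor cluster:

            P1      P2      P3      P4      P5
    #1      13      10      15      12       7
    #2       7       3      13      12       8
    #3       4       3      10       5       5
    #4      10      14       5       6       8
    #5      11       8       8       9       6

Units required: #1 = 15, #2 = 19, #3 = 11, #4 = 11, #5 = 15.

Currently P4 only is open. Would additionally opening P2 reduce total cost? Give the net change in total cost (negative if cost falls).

Current service cost with {P4}: 664.
Adding P2: each sensor cluster re-picks its cheapest; new service cost 426, saving 238.
Extra fixed cost: 368. Net change = 368 − 238 = 130.
(Totals: 718 → 848.)

No — net change +130 (cost rises by 130).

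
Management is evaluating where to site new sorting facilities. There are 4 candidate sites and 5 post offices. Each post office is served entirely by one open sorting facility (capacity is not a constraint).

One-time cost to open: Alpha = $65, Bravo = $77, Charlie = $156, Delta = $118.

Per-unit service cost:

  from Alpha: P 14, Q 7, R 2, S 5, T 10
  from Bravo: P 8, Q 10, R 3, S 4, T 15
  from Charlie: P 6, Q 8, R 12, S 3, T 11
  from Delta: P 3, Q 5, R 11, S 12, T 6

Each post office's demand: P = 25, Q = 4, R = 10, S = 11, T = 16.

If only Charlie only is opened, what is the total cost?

Total cost: 667

Each post office is assigned to its cheapest site among the open ones.
{Charlie}: P→Charlie 6·25=150, Q→Charlie 8·4=32, R→Charlie 12·10=120, S→Charlie 3·11=33, T→Charlie 11·16=176. Service 511; fixed 156; total 667.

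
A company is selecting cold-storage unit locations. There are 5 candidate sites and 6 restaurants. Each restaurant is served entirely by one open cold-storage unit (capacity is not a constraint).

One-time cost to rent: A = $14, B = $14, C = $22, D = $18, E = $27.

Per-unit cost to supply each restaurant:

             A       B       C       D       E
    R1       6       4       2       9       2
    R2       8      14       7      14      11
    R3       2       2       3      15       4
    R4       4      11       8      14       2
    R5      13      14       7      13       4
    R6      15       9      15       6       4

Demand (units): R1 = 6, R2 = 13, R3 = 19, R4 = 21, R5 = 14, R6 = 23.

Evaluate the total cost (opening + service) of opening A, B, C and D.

Total cost: 529

Each restaurant is assigned to its cheapest site among the open ones.
{A, B, C, D}: R1→C 2·6=12, R2→C 7·13=91, R3→A 2·19=38, R4→A 4·21=84, R5→C 7·14=98, R6→D 6·23=138. Service 461; fixed 68; total 529.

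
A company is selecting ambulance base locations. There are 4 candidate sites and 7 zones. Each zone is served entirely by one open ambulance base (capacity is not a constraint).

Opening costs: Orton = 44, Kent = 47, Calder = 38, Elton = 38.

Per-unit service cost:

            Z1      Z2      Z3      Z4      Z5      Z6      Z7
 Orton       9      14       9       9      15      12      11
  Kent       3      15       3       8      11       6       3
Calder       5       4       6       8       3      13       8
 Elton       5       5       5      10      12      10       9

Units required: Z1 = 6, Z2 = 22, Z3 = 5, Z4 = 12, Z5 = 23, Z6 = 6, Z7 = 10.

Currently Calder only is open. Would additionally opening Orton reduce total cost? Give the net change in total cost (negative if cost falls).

Current service cost with {Calder}: 471.
Adding Orton: each zone re-picks its cheapest; new service cost 465, saving 6.
Extra fixed cost: 44. Net change = 44 − 6 = 38.
(Totals: 509 → 547.)

No — net change +38 (cost rises by 38).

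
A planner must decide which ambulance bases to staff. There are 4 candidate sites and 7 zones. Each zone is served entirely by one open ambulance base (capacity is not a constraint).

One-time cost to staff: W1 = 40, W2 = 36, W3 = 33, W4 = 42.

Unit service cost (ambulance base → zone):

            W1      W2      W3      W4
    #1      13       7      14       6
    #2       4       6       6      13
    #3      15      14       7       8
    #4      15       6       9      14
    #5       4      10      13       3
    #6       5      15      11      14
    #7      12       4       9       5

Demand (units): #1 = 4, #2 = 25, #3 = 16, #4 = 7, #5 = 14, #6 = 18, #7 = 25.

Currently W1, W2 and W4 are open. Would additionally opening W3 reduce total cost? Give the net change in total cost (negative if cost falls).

Current service cost with {W1, W2, W4}: 526.
Adding W3: each zone re-picks its cheapest; new service cost 510, saving 16.
Extra fixed cost: 33. Net change = 33 − 16 = 17.
(Totals: 644 → 661.)

No — net change +17 (cost rises by 17).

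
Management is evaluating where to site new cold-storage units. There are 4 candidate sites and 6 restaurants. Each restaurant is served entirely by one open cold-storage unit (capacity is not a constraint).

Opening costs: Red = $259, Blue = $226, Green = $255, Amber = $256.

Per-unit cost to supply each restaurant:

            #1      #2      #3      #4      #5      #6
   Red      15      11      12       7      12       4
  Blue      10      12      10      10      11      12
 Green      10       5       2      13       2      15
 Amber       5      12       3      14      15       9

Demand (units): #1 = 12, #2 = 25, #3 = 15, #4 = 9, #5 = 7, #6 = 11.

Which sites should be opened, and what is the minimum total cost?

Open Green only; minimum total cost 826.

For any fixed open set, each restaurant goes to its cheapest open site; total = fixed + service.
{Green}: #1→Green 10·12=120, #2→Green 5·25=125, #3→Green 2·15=30, #4→Green 13·9=117, #5→Green 2·7=14, #6→Green 15·11=165. Service 571; fixed 255; total 826.
{Red, Green}: service 396 + fixed 514 = 910
{Green, Amber}: service 445 + fixed 511 = 956
{Red, Blue, Green, Amber}: #1→Amber 5·12=60, #2→Green 5·25=125, #3→Green 2·15=30, #4→Red 7·9=63, #5→Green 2·7=14, #6→Red 4·11=44. Service 336; fixed 996; total 1332.
(All 15 nonempty subsets were checked; Green only is lowest.)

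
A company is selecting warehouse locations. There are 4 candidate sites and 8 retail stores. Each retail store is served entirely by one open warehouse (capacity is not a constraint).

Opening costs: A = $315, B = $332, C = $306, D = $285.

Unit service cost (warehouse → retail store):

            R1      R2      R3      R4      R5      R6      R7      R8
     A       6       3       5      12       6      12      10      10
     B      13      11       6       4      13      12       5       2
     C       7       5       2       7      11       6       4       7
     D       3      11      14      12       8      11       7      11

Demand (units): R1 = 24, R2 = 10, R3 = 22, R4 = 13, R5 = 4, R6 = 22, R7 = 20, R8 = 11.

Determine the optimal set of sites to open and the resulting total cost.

Open C only; minimum total cost 992.

For any fixed open set, each retail store goes to its cheapest open site; total = fixed + service.
{C}: R1→C 7·24=168, R2→C 5·10=50, R3→C 2·22=44, R4→C 7·13=91, R5→C 11·4=44, R6→C 6·22=132, R7→C 4·20=80, R8→C 7·11=77. Service 686; fixed 306; total 992.
{C, D}: service 578 + fixed 591 = 1169
{B, C}: R1→C 7·24=168, R2→C 5·10=50, R3→C 2·22=44, R4→B 4·13=52, R5→C 11·4=44, R6→C 6·22=132, R7→C 4·20=80, R8→B 2·11=22. Service 592; fixed 638; total 1230.
{A, B, C, D}: R1→D 3·24=72, R2→A 3·10=30, R3→C 2·22=44, R4→B 4·13=52, R5→A 6·4=24, R6→C 6·22=132, R7→C 4·20=80, R8→B 2·11=22. Service 456; fixed 1238; total 1694.
No other subset beats 992.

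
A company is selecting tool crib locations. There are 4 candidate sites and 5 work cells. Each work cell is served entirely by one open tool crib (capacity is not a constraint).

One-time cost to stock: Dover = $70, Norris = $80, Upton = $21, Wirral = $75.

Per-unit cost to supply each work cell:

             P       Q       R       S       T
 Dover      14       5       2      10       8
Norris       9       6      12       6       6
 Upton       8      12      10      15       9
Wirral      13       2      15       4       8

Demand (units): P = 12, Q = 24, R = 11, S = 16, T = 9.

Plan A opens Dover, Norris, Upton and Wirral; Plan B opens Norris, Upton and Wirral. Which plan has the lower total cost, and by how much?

Plan A: {Dover, Norris, Upton, Wirral}: P→Upton 8·12=96, Q→Wirral 2·24=48, R→Dover 2·11=22, S→Wirral 4·16=64, T→Norris 6·9=54. Service 284; fixed 246; total 530.
Plan B: {Norris, Upton, Wirral}: P→Upton 8·12=96, Q→Wirral 2·24=48, R→Upton 10·11=110, S→Wirral 4·16=64, T→Norris 6·9=54. Service 372; fixed 176; total 548.
Difference: |530 − 548| = 18.

Plan A is cheaper by 18.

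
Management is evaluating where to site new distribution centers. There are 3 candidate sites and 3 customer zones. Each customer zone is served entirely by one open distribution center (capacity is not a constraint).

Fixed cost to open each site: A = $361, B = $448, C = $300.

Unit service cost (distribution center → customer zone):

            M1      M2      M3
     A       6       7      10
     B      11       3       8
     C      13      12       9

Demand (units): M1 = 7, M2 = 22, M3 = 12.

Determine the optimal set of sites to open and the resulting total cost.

For any fixed open set, each customer zone goes to its cheapest open site; total = fixed + service.
{A}: M1→A 6·7=42, M2→A 7·22=154, M3→A 10·12=120. Service 316; fixed 361; total 677.
{B}: M1→B 11·7=77, M2→B 3·22=66, M3→B 8·12=96. Service 239; fixed 448; total 687.
{C}: service 463 + fixed 300 = 763
{A, B, C}: service 204 + fixed 1109 = 1313
No other subset beats 677.

Open A only; minimum total cost 677.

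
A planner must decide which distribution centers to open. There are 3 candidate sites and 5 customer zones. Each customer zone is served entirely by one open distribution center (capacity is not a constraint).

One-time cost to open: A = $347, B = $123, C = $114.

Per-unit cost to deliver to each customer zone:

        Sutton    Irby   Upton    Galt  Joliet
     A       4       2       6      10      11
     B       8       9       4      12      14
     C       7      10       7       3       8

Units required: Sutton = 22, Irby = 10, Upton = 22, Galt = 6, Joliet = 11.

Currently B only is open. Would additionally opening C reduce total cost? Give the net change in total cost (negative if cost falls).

Current service cost with {B}: 580.
Adding C: each customer zone re-picks its cheapest; new service cost 438, saving 142.
Extra fixed cost: 114. Net change = 114 − 142 = -28.
(Totals: 703 → 675.)

Yes — net change −28 (cost falls by 28).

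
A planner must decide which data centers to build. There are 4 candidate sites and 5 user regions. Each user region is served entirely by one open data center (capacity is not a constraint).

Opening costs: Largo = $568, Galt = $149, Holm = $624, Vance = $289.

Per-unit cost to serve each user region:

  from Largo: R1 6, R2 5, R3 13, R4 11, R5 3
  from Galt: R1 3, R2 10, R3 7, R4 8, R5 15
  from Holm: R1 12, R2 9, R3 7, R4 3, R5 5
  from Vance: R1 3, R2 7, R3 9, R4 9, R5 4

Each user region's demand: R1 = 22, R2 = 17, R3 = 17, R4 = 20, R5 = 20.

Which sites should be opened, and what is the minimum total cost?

Open Vance only; minimum total cost 887.

For any fixed open set, each user region goes to its cheapest open site; total = fixed + service.
{Vance}: R1→Vance 3·22=66, R2→Vance 7·17=119, R3→Vance 9·17=153, R4→Vance 9·20=180, R5→Vance 4·20=80. Service 598; fixed 289; total 887.
{Galt}: R1→Galt 3·22=66, R2→Galt 10·17=170, R3→Galt 7·17=119, R4→Galt 8·20=160, R5→Galt 15·20=300. Service 815; fixed 149; total 964.
{Galt, Vance}: R1→Galt 3·22=66, R2→Vance 7·17=119, R3→Galt 7·17=119, R4→Galt 8·20=160, R5→Vance 4·20=80. Service 544; fixed 438; total 982.
{Largo, Galt, Holm, Vance}: service 390 + fixed 1630 = 2020
No other subset beats 887.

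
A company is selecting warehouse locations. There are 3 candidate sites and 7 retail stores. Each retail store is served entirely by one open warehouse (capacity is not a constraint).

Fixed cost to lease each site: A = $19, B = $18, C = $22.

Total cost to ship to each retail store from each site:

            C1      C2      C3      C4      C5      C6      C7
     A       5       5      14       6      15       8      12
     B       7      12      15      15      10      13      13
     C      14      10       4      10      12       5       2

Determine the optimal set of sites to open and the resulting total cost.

For any fixed open set, each retail store goes to its cheapest open site; total = fixed + service.
{C}: C1→C 14, C2→C 10, C3→C 4, C4→C 10, C5→C 12, C6→C 5, C7→C 2. Service 57; fixed 22; total 79.
{A, C}: service 39 + fixed 41 = 80
{A}: service 65 + fixed 19 = 84
{A, B, C}: service 37 + fixed 59 = 96
No other subset beats 79.

Open C only; minimum total cost 79.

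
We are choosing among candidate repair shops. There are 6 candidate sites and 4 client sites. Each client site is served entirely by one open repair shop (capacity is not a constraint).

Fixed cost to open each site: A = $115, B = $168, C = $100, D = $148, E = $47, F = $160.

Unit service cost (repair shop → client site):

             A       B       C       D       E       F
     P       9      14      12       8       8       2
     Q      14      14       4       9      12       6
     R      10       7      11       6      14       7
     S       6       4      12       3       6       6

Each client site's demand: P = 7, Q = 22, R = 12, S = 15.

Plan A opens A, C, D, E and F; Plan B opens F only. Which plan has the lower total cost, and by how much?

Plan B is cheaper by 309.

Plan A: {A, C, D, E, F}: P→F 2·7=14, Q→C 4·22=88, R→D 6·12=72, S→D 3·15=45. Service 219; fixed 570; total 789.
Plan B: {F}: P→F 2·7=14, Q→F 6·22=132, R→F 7·12=84, S→F 6·15=90. Service 320; fixed 160; total 480.
Difference: |789 − 480| = 309.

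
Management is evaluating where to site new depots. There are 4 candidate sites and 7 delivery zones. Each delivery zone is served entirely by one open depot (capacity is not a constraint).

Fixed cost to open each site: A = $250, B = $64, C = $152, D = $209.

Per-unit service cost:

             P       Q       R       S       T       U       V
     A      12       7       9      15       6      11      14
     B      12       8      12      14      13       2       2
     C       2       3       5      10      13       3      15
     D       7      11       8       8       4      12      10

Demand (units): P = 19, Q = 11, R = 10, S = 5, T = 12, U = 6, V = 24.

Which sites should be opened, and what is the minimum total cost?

Open B and C; minimum total cost 603.

For any fixed open set, each delivery zone goes to its cheapest open site; total = fixed + service.
{B, C}: P→C 2·19=38, Q→C 3·11=33, R→C 5·10=50, S→C 10·5=50, T→B 13·12=156, U→B 2·6=12, V→B 2·24=48. Service 387; fixed 216; total 603.
{B, C, D}: service 269 + fixed 425 = 694
{B, D}: P→D 7·19=133, Q→B 8·11=88, R→D 8·10=80, S→D 8·5=40, T→D 4·12=48, U→B 2·6=12, V→B 2·24=48. Service 449; fixed 273; total 722.
{A, B, C, D}: service 269 + fixed 675 = 944
No other subset beats 603.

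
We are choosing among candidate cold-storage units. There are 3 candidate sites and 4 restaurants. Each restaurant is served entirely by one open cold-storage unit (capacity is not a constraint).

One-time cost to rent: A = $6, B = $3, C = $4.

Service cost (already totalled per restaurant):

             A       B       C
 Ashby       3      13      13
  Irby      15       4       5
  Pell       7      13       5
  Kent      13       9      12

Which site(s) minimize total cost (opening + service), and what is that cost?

For any fixed open set, each restaurant goes to its cheapest open site; total = fixed + service.
{A, B}: Ashby→A 3, Irby→B 4, Pell→A 7, Kent→B 9. Service 23; fixed 9; total 32.
{A, B, C}: Ashby→A 3, Irby→B 4, Pell→C 5, Kent→B 9. Service 21; fixed 13; total 34.
{A, C}: Ashby→A 3, Irby→C 5, Pell→C 5, Kent→C 12. Service 25; fixed 10; total 35.
{B}: Ashby→B 13, Irby→B 4, Pell→B 13, Kent→B 9. Service 39; fixed 3; total 42.
No other subset beats 32.

Open A and B; minimum total cost 32.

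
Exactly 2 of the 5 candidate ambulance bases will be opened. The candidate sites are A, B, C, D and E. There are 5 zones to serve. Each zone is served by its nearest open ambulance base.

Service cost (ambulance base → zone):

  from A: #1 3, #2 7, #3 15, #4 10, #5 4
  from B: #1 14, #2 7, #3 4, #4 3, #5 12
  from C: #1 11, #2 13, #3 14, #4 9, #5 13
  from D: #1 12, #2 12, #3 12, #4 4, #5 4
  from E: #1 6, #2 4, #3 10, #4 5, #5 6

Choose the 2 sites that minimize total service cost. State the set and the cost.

With exactly 2 open, each zone uses its cheapest among the chosen.
{A, B}: #1→A 3, #2→A 7, #3→B 4, #4→B 3, #5→A 4. Service cost 21.
{B, E}: service cost 23
{A, E}: service cost 26
Among all 10 size-2 choices, {A, B} is lowest.

Choose A and B; total service cost 21.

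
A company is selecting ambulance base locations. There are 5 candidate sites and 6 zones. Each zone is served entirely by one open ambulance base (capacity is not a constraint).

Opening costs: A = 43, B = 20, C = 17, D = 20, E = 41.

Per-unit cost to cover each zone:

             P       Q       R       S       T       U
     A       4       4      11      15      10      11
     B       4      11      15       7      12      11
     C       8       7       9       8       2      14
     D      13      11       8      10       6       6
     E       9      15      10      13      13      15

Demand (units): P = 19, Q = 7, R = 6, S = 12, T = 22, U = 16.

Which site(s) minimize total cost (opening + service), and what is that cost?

For any fixed open set, each zone goes to its cheapest open site; total = fixed + service.
{B, C, D}: P→B 4·19=76, Q→C 7·7=49, R→D 8·6=48, S→B 7·12=84, T→C 2·22=44, U→D 6·16=96. Service 397; fixed 57; total 454.
{A, C, D}: service 388 + fixed 80 = 468
{A, B, C, D}: service 376 + fixed 100 = 476
{A, B, C, D, E}: P→A 4·19=76, Q→A 4·7=28, R→D 8·6=48, S→B 7·12=84, T→C 2·22=44, U→D 6·16=96. Service 376; fixed 141; total 517.
No other subset beats 454.

Open B, C and D; minimum total cost 454.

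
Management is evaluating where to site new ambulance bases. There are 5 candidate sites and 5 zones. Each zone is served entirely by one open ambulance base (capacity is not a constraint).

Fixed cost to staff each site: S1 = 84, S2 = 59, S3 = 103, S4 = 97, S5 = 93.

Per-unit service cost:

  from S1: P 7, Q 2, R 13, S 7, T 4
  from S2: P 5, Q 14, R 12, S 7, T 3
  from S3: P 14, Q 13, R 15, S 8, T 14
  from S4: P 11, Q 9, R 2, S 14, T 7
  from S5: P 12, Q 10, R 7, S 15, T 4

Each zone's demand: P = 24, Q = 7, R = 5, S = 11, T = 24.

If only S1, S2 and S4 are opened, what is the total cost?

Total cost: 533

Each zone is assigned to its cheapest site among the open ones.
{S1, S2, S4}: P→S2 5·24=120, Q→S1 2·7=14, R→S4 2·5=10, S→S1 7·11=77, T→S2 3·24=72. Service 293; fixed 240; total 533.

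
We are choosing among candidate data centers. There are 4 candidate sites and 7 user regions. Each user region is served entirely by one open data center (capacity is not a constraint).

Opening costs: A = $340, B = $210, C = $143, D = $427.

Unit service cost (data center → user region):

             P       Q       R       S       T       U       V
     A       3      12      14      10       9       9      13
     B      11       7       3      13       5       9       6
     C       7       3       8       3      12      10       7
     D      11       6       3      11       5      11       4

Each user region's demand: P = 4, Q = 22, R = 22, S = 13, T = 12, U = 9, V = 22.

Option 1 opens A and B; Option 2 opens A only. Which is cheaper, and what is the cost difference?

Option 1: {A, B}: P→A 3·4=12, Q→B 7·22=154, R→B 3·22=66, S→A 10·13=130, T→B 5·12=60, U→A 9·9=81, V→B 6·22=132. Service 635; fixed 550; total 1185.
Option 2: {A}: P→A 3·4=12, Q→A 12·22=264, R→A 14·22=308, S→A 10·13=130, T→A 9·12=108, U→A 9·9=81, V→A 13·22=286. Service 1189; fixed 340; total 1529.
Difference: |1185 − 1529| = 344.

Option 1 is cheaper by 344.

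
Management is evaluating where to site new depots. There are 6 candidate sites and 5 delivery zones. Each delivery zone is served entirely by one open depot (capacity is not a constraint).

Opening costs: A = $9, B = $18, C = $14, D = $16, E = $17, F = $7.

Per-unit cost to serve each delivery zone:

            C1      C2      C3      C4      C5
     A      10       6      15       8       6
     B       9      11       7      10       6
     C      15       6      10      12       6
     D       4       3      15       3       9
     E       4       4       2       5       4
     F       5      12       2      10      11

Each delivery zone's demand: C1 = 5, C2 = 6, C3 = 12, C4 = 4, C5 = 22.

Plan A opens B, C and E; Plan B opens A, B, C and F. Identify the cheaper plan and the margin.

Plan A: {B, C, E}: C1→E 4·5=20, C2→E 4·6=24, C3→E 2·12=24, C4→E 5·4=20, C5→E 4·22=88. Service 176; fixed 49; total 225.
Plan B: {A, B, C, F}: C1→F 5·5=25, C2→A 6·6=36, C3→F 2·12=24, C4→A 8·4=32, C5→A 6·22=132. Service 249; fixed 48; total 297.
Difference: |225 − 297| = 72.

Plan A is cheaper by 72.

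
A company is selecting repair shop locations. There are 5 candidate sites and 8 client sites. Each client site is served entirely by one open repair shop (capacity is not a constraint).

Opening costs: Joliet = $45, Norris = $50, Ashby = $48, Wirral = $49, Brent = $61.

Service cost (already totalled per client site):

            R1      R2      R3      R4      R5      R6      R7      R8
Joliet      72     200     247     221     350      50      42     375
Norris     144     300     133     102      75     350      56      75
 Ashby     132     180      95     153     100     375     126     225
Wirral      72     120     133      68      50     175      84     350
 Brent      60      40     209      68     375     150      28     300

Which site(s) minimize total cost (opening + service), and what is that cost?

Open Joliet, Norris and Brent; minimum total cost 685.

For any fixed open set, each client site goes to its cheapest open site; total = fixed + service.
{Joliet, Norris, Brent}: R1→Brent 60, R2→Brent 40, R3→Norris 133, R4→Brent 68, R5→Norris 75, R6→Joliet 50, R7→Brent 28, R8→Norris 75. Service 529; fixed 156; total 685.
{Joliet, Norris, Ashby, Brent}: service 491 + fixed 204 = 695
{Joliet, Norris, Wirral, Brent}: R1→Brent 60, R2→Brent 40, R3→Norris 133, R4→Wirral 68, R5→Wirral 50, R6→Joliet 50, R7→Brent 28, R8→Norris 75. Service 504; fixed 205; total 709.
{Joliet, Norris, Ashby, Wirral, Brent}: service 466 + fixed 253 = 719
No other subset beats 685.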